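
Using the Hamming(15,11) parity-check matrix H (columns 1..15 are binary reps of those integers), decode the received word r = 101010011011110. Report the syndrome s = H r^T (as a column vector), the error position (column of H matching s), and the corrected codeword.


s = (0, 0, 1, 0)^T, error position = 2, corrected codeword c = 111010011011110

Compute s = H r^T mod 2 one row at a time:
  s_1 = 1 + 1 + 0 + 1 + 1 + 1 + 1 + 0 = 6 ≡ 0 (mod 2).
  s_2 = 0 + 1 + 0 + 0 + 1 + 1 + 1 + 0 = 4 ≡ 0 (mod 2).
  s_3 = 0 + 1 + 0 + 0 + 0 + 1 + 1 + 0 = 3 ≡ 1 (mod 2).
  s_4 = 1 + 1 + 1 + 0 + 1 + 1 + 1 + 0 = 6 ≡ 0 (mod 2).
s = (0, 0, 1, 0)^T — this equals column 2 of H (binary 0010), so error is at position 2.
Correct: flip bit 2 of r = 101010011011110 to get c = 111010011011110.


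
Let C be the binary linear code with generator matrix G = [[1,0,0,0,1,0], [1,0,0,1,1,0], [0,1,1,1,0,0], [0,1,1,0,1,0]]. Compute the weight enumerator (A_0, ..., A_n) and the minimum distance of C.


Weight distribution: A_0 = 1, A_1 = 3, A_2 = 4, A_3 = 4, A_4 = 3, A_5 = 1. Minimum distance d = 1.

Enumerate all 2^4 = 16 messages m ∈ F_2^4.
For each, compute codeword c = mG in F_2^6, then tally its weight.
  m = 0000 → c = 000000, weight = 0.
  m = 1000 → c = 100010, weight = 2.
  m = 0100 → c = 100110, weight = 3.
  m = 1100 → c = 000100, weight = 1.
  m = 0010 → c = 011100, weight = 3.
  m = 1010 → c = 111110, weight = 5.
  m = 0110 → c = 111010, weight = 4.
  m = 1110 → c = 011000, weight = 2.
  m = 0001 → c = 011010, weight = 3.
  m = 1001 → c = 111000, weight = 3.
  m = 0101 → c = 111100, weight = 4.
  m = 1101 → c = 011110, weight = 4.
  m = 0011 → c = 000110, weight = 2.
  m = 1011 → c = 100100, weight = 2.
  m = 0111 → c = 100000, weight = 1.
  m = 1111 → c = 000010, weight = 1.
Tally weights:
  weight 0: 1 codewords.
  weight 1: 3 codewords.
  weight 2: 4 codewords.
  weight 3: 4 codewords.
  weight 4: 3 codewords.
  weight 5: 1 codewords.
Minimum distance d = smallest w > 0 with A_w > 0 = 1.
Sanity: Σ A_w = 16 = 2^4 = 16 ✓.


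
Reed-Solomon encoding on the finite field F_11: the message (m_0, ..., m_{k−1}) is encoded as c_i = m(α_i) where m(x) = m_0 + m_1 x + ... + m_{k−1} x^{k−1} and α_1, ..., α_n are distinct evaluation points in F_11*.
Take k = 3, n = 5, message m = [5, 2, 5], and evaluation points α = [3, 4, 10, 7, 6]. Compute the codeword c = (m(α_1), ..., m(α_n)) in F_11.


c = [1, 5, 8, 0, 10]

Message polynomial: m(x) = 5 + 2·x + 5·x^2 (mod 11).
For each evaluation point α_i, compute m(α_i) mod 11:
  α_1 = 3: Horner steps 5 → 6 → 1, so m(3) = 1.
  α_2 = 4: Horner steps 5 → 0 → 5, so m(4) = 5.
  α_3 = 10: Horner steps 5 → 8 → 8, so m(10) = 8.
  α_4 = 7: Horner steps 5 → 4 → 0, so m(7) = 0.
  α_5 = 6: Horner steps 5 → 10 → 10, so m(6) = 10.
Codeword c = [1, 5, 8, 0, 10] ∈ F_11^5.


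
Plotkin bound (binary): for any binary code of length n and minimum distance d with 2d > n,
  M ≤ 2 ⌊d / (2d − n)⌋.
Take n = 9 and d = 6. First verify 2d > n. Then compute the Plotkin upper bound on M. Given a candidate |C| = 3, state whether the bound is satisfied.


Plotkin bound M ≤ 4; given |C| = 3 ≤ bound (satisfied).

Check applicability: 2d = 12, n = 9.
2d − n = 3 > 0, so Plotkin applies.
Compute d/(2d−n) = 6/3 ≈ 2.0000.
⌊d/(2d−n)⌋ = 2.
Plotkin bound: M ≤ 2·2 = 4.
Given |C| = 3, check: satisfied.
This |C| is below the Plotkin bound.


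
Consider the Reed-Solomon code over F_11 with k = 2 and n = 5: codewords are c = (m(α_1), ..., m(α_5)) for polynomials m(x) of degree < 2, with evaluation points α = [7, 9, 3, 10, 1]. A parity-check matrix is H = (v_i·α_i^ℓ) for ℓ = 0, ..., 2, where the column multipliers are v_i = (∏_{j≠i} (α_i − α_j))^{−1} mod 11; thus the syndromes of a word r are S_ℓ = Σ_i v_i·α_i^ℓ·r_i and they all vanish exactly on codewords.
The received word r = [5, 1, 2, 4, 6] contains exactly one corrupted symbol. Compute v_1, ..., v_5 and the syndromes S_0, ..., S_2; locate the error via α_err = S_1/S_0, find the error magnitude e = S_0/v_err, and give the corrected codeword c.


S = (8, 3, 8), error at position 4, error magnitude e = 5, c = [5, 1, 2, 10, 6].

Step 1: column multipliers v_i = (∏_{j≠i}(α_i − α_j))^{−1} mod 11.
  i = 1 (α = 7): (7−9)(7−3)(7−10)(7−1) = (−2)·4·(−3)·6 = 144 ≡ 1, so v_1 = 1^{−1} = 1 (mod 11).
  i = 2 (α = 9): (9−7)(9−3)(9−10)(9−1) = 2·6·(−1)·8 = −96 ≡ 3, so v_2 = 3^{−1} = 4 (mod 11).
  i = 3 (α = 3): (3−7)(3−9)(3−10)(3−1) = (−4)·(−6)·(−7)·2 = −336 ≡ 5, so v_3 = 5^{−1} = 9 (mod 11).
  i = 4 (α = 10): (10−7)(10−9)(10−3)(10−1) = 3·1·7·9 = 189 ≡ 2, so v_4 = 2^{−1} = 6 (mod 11).
  i = 5 (α = 1): (1−7)(1−9)(1−3)(1−10) = (−6)·(−8)·(−2)·(−9) = 864 ≡ 6, so v_5 = 6^{−1} = 2 (mod 11).
  v = [1, 4, 9, 6, 2].
Step 2: syndromes of r = [5, 1, 2, 4, 6] (all sums mod 11).
  S_0 = Σ v_i r_i = 1·5 + 4·1 + 9·2 + 6·4 + 2·6 = 63 ≡ 8.
  S_1 = Σ v_i α_i r_i = 1·7·5 + 4·9·1 + 9·3·2 + 6·10·4 + 2·1·6 = 377 ≡ 3.
  α_i^2 mod 11 = [5, 4, 9, 1, 1].
  S_2 = Σ v_i α_i^2 r_i = 1·5·5 + 4·4·1 + 9·9·2 + 6·1·4 + 2·1·6 = 239 ≡ 8.
  S = (8, 3, 8) ≠ 0, so r is not a codeword (an error is present).
Step 3: locate the error. For a single error e at position i, S_ℓ = v_i·e·α_i^ℓ, so α_err = S_1/S_0.
  S_0^{−1} = 8^{−1} = 7 (mod 11), so α_err = 3·7 = 21 ≡ 10 = α_4. Error position i = 4.
  Consistency check: S_2/S_1 = 8·4 = 32 ≡ 10 = α_err ✓ (single-error assumption holds).
Step 4: error magnitude e = S_0/v_4 = S_0·∏_{j≠4}(α_4 − α_j) = 8·2 = 16 ≡ 5 (mod 11).
Step 5: correct position 4: c_4 = r_4 − e = 4 − 5 ≡ 10 (mod 11). Hence c = [5, 1, 2, 10, 6].
  Check: interpolating c through the α_i gives m(x) = 8 + 9·x (degree < 2) with m(α_i) = c_i for every i, so c is indeed a codeword.


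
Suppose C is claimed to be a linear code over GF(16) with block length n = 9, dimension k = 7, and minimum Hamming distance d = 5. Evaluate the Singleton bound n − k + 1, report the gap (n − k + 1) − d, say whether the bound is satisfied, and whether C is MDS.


Singleton RHS = n − k + 1 = 3, slack = -2, bound violated (no such code; not MDS).

Singleton bound: d ≤ n − k + 1.
Here n = 9, k = 7, so n − k + 1 = 3.
Given d = 5, check d ≤ 3: NO.
Slack = (n − k + 1) − d = -2.
The slack is negative: d = 5 exceeds n − k + 1 = 3 by 2, so the Singleton bound is violated and no linear [9, 7, 5]_16 code can exist. In particular it is not MDS (MDS requires d = n − k + 1 exactly).
Description: the claimed parameters are [9, 7, 5]_16; such a code would be impossible (violates the Singleton bound).


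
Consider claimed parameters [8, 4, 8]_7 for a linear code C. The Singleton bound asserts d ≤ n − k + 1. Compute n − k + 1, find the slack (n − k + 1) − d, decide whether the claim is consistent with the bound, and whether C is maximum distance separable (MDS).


Singleton RHS = n − k + 1 = 5, slack = -3, bound violated (no such code; not MDS).

Singleton bound: d ≤ n − k + 1.
Here n = 8, k = 4, so n − k + 1 = 5.
Given d = 8, check d ≤ 5: NO.
Slack = (n − k + 1) − d = -3.
The slack is negative: d = 8 exceeds n − k + 1 = 5 by 3, so the Singleton bound is violated and no linear [8, 4, 8]_7 code can exist. In particular it is not MDS (MDS requires d = n − k + 1 exactly).
Description: the claimed parameters are [8, 4, 8]_7; such a code would be impossible (violates the Singleton bound).


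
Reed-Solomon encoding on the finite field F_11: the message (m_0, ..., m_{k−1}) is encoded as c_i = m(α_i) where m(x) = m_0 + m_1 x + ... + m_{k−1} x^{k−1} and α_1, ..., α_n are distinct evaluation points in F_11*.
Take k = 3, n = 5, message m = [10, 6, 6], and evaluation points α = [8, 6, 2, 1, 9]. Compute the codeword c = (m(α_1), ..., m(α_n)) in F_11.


c = [2, 9, 2, 0, 0]

Message polynomial: m(x) = 10 + 6·x + 6·x^2 (mod 11).
For each evaluation point α_i, compute m(α_i) mod 11:
  α_1 = 8: Horner steps 6 → 10 → 2, so m(8) = 2.
  α_2 = 6: Horner steps 6 → 9 → 9, so m(6) = 9.
  α_3 = 2: Horner steps 6 → 7 → 2, so m(2) = 2.
  α_4 = 1: Horner steps 6 → 1 → 0, so m(1) = 0.
  α_5 = 9: Horner steps 6 → 5 → 0, so m(9) = 0.
Codeword c = [2, 9, 2, 0, 0] ∈ F_11^5.


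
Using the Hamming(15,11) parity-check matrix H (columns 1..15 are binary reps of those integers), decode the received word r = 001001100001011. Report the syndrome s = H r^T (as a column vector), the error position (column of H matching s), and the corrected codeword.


s = (1, 1, 1, 1)^T, error position = 15, corrected codeword c = 001001100001010

Compute s = H r^T mod 2 one row at a time:
  s_1 = 0 + 0 + 0 + 0 + 1 + 0 + 1 + 1 = 3 ≡ 1 (mod 2).
  s_2 = 0 + 0 + 1 + 1 + 1 + 0 + 1 + 1 = 5 ≡ 1 (mod 2).
  s_3 = 0 + 1 + 1 + 1 + 0 + 0 + 1 + 1 = 5 ≡ 1 (mod 2).
  s_4 = 0 + 1 + 0 + 1 + 0 + 0 + 0 + 1 = 3 ≡ 1 (mod 2).
s = (1, 1, 1, 1)^T — this equals column 15 of H (binary 1111), so error is at position 15.
Correct: flip bit 15 of r = 001001100001011 to get c = 001001100001010.


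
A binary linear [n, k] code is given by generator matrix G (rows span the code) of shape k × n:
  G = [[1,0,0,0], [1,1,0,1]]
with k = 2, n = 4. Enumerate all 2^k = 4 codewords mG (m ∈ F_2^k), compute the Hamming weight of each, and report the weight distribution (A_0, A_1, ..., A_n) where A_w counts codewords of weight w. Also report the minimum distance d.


Weight distribution: A_0 = 1, A_1 = 1, A_2 = 1, A_3 = 1. Minimum distance d = 1.

Enumerate all 2^2 = 4 messages m ∈ F_2^2.
For each, compute codeword c = mG in F_2^4, then tally its weight.
  m = 00 → c = 0000, weight = 0.
  m = 10 → c = 1000, weight = 1.
  m = 01 → c = 1101, weight = 3.
  m = 11 → c = 0101, weight = 2.
Tally weights:
  weight 0: 1 codewords.
  weight 1: 1 codewords.
  weight 2: 1 codewords.
  weight 3: 1 codewords.
Minimum distance d = smallest w > 0 with A_w > 0 = 1.
Sanity: Σ A_w = 4 = 2^2 = 4 ✓.


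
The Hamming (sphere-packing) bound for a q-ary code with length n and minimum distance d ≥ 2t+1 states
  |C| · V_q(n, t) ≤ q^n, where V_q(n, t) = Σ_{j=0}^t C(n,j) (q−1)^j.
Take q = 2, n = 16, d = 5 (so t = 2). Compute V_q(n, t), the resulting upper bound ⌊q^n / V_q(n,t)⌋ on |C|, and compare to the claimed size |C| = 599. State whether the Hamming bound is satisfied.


V_q(n, t) = 137, q^n = 65536, Hamming bound = 478, |C| = 599 > bound (violated).

Step 1: Compute V_q(n, t) = Σ_{j=0}^2 C(n, j) (q−1)^j.
  j = 0: C(16,0)·(1)^0 = 1·1 = 1.
  j = 1: C(16,1)·(1)^1 = 16·1 = 16.
  j = 2: C(16,2)·(1)^2 = 120·1 = 120.
  V_q(n, t) = 1 + 16 + 120 = 137.
Step 2: q^n = 2^16 = 65536.
Step 3: Hamming bound ⌊q^n / V_q(n,t)⌋ = ⌊65536/137⌋ = 478.
Step 4: Compare |C| = 599 to 478: violated.
The claimed |C| lies above the Hamming bound, so no 2-ary code of length 16 with d ≥ 5 can have 599 codewords.


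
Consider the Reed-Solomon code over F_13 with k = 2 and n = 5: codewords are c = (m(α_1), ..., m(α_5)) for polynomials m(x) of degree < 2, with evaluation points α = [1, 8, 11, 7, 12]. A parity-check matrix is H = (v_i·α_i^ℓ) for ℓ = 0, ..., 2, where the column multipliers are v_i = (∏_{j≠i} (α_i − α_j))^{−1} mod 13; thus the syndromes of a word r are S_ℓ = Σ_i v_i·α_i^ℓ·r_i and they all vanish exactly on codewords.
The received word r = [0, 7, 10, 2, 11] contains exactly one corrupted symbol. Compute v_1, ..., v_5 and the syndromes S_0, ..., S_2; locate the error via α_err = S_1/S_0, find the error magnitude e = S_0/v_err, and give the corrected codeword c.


S = (10, 5, 9), error at position 4, error magnitude e = 9, c = [0, 7, 10, 6, 11].

Step 1: column multipliers v_i = (∏_{j≠i}(α_i − α_j))^{−1} mod 13.
  i = 1 (α = 1): (1−8)(1−11)(1−7)(1−12) = (−7)·(−10)·(−6)·(−11) = 4620 ≡ 5, so v_1 = 5^{−1} = 8 (mod 13).
  i = 2 (α = 8): (8−1)(8−11)(8−7)(8−12) = 7·(−3)·1·(−4) = 84 ≡ 6, so v_2 = 6^{−1} = 11 (mod 13).
  i = 3 (α = 11): (11−1)(11−8)(11−7)(11−12) = 10·3·4·(−1) = −120 ≡ 10, so v_3 = 10^{−1} = 4 (mod 13).
  i = 4 (α = 7): (7−1)(7−8)(7−11)(7−12) = 6·(−1)·(−4)·(−5) = −120 ≡ 10, so v_4 = 10^{−1} = 4 (mod 13).
  i = 5 (α = 12): (12−1)(12−8)(12−11)(12−7) = 11·4·1·5 = 220 ≡ 12, so v_5 = 12^{−1} = 12 (mod 13).
  v = [8, 11, 4, 4, 12].
Step 2: syndromes of r = [0, 7, 10, 2, 11] (all sums mod 13).
  S_0 = Σ v_i r_i = 8·0 + 11·7 + 4·10 + 4·2 + 12·11 = 257 ≡ 10.
  S_1 = Σ v_i α_i r_i = 8·1·0 + 11·8·7 + 4·11·10 + 4·7·2 + 12·12·11 = 2696 ≡ 5.
  α_i^2 mod 13 = [1, 12, 4, 10, 1].
  S_2 = Σ v_i α_i^2 r_i = 8·1·0 + 11·12·7 + 4·4·10 + 4·10·2 + 12·1·11 = 1296 ≡ 9.
  S = (10, 5, 9) ≠ 0, so r is not a codeword (an error is present).
Step 3: locate the error. For a single error e at position i, S_ℓ = v_i·e·α_i^ℓ, so α_err = S_1/S_0.
  S_0^{−1} = 10^{−1} = 4 (mod 13), so α_err = 5·4 = 20 ≡ 7 = α_4. Error position i = 4.
  Consistency check: S_2/S_1 = 9·8 = 72 ≡ 7 = α_err ✓ (single-error assumption holds).
Step 4: error magnitude e = S_0/v_4 = S_0·∏_{j≠4}(α_4 − α_j) = 10·10 = 100 ≡ 9 (mod 13).
Step 5: correct position 4: c_4 = r_4 − e = 2 − 9 ≡ 6 (mod 13). Hence c = [0, 7, 10, 6, 11].
  Check: interpolating c through the α_i gives m(x) = 12 + 1·x (degree < 2) with m(α_i) = c_i for every i, so c is indeed a codeword.


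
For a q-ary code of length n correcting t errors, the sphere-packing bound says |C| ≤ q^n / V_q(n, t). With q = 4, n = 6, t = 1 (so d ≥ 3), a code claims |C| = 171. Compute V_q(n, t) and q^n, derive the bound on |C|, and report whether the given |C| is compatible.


V_q(n, t) = 19, q^n = 4096, Hamming bound = 215, |C| = 171 ≤ bound (satisfied).

Step 1: Compute V_q(n, t) = Σ_{j=0}^1 C(n, j) (q−1)^j.
  j = 0: C(6,0)·(3)^0 = 1·1 = 1.
  j = 1: C(6,1)·(3)^1 = 6·3 = 18.
  V_q(n, t) = 1 + 18 = 19.
Step 2: q^n = 4^6 = 4096.
Step 3: Hamming bound ⌊q^n / V_q(n,t)⌋ = ⌊4096/19⌋ = 215.
Step 4: Compare |C| = 171 to 215: satisfied.
The claimed |C| lies below the Hamming bound.


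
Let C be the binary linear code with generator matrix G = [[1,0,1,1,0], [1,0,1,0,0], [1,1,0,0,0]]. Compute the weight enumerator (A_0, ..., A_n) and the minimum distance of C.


Weight distribution: A_0 = 1, A_1 = 1, A_2 = 3, A_3 = 3. Minimum distance d = 1.

Enumerate all 2^3 = 8 messages m ∈ F_2^3.
For each, compute codeword c = mG in F_2^5, then tally its weight.
  m = 000 → c = 00000, weight = 0.
  m = 100 → c = 10110, weight = 3.
  m = 010 → c = 10100, weight = 2.
  m = 110 → c = 00010, weight = 1.
  m = 001 → c = 11000, weight = 2.
  m = 101 → c = 01110, weight = 3.
  m = 011 → c = 01100, weight = 2.
  m = 111 → c = 11010, weight = 3.
Tally weights:
  weight 0: 1 codewords.
  weight 1: 1 codewords.
  weight 2: 3 codewords.
  weight 3: 3 codewords.
Minimum distance d = smallest w > 0 with A_w > 0 = 1.
Sanity: Σ A_w = 8 = 2^3 = 8 ✓.


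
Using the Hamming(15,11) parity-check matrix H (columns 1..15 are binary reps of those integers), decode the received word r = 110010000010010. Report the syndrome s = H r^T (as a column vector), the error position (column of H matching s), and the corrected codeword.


s = (0, 0, 1, 1)^T, error position = 3, corrected codeword c = 111010000010010

Compute s = H r^T mod 2 one row at a time:
  s_1 = 0 + 0 + 0 + 1 + 0 + 0 + 1 + 0 = 2 ≡ 0 (mod 2).
  s_2 = 0 + 1 + 0 + 0 + 0 + 0 + 1 + 0 = 2 ≡ 0 (mod 2).
  s_3 = 1 + 0 + 0 + 0 + 0 + 1 + 1 + 0 = 3 ≡ 1 (mod 2).
  s_4 = 1 + 0 + 1 + 0 + 0 + 1 + 0 + 0 = 3 ≡ 1 (mod 2).
s = (0, 0, 1, 1)^T — this equals column 3 of H (binary 0011), so error is at position 3.
Correct: flip bit 3 of r = 110010000010010 to get c = 111010000010010.


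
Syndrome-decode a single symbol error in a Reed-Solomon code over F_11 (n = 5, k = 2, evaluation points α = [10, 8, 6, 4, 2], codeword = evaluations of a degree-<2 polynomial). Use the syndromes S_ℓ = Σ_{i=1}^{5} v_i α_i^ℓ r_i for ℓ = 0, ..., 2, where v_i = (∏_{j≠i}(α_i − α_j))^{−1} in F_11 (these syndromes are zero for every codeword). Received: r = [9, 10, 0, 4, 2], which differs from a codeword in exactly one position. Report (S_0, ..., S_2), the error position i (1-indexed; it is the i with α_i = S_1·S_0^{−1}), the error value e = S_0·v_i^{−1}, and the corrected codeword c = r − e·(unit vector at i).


S = (1, 4, 5), error at position 4, error magnitude e = 3, c = [9, 10, 0, 1, 2].

Step 1: column multipliers v_i = (∏_{j≠i}(α_i − α_j))^{−1} mod 11.
  i = 1 (α = 10): (10−8)(10−6)(10−4)(10−2) = 2·4·6·8 = 384 ≡ 10, so v_1 = 10^{−1} = 10 (mod 11).
  i = 2 (α = 8): (8−10)(8−6)(8−4)(8−2) = (−2)·2·4·6 = −96 ≡ 3, so v_2 = 3^{−1} = 4 (mod 11).
  i = 3 (α = 6): (6−10)(6−8)(6−4)(6−2) = (−4)·(−2)·2·4 = 64 ≡ 9, so v_3 = 9^{−1} = 5 (mod 11).
  i = 4 (α = 4): (4−10)(4−8)(4−6)(4−2) = (−6)·(−4)·(−2)·2 = −96 ≡ 3, so v_4 = 3^{−1} = 4 (mod 11).
  i = 5 (α = 2): (2−10)(2−8)(2−6)(2−4) = (−8)·(−6)·(−4)·(−2) = 384 ≡ 10, so v_5 = 10^{−1} = 10 (mod 11).
  v = [10, 4, 5, 4, 10].
Step 2: syndromes of r = [9, 10, 0, 4, 2] (all sums mod 11).
  S_0 = Σ v_i r_i = 10·9 + 4·10 + 5·0 + 4·4 + 10·2 = 166 ≡ 1.
  S_1 = Σ v_i α_i r_i = 10·10·9 + 4·8·10 + 5·6·0 + 4·4·4 + 10·2·2 = 1324 ≡ 4.
  α_i^2 mod 11 = [1, 9, 3, 5, 4].
  S_2 = Σ v_i α_i^2 r_i = 10·1·9 + 4·9·10 + 5·3·0 + 4·5·4 + 10·4·2 = 610 ≡ 5.
  S = (1, 4, 5) ≠ 0, so r is not a codeword (an error is present).
Step 3: locate the error. For a single error e at position i, S_ℓ = v_i·e·α_i^ℓ, so α_err = S_1/S_0.
  S_0^{−1} = 1^{−1} = 1 (mod 11), so α_err = 4·1 = 4 ≡ 4 = α_4. Error position i = 4.
  Consistency check: S_2/S_1 = 5·3 = 15 ≡ 4 = α_err ✓ (single-error assumption holds).
Step 4: error magnitude e = S_0/v_4 = S_0·∏_{j≠4}(α_4 − α_j) = 1·3 = 3 ≡ 3 (mod 11).
Step 5: correct position 4: c_4 = r_4 − e = 4 − 3 ≡ 1 (mod 11). Hence c = [9, 10, 0, 1, 2].
  Check: interpolating c through the α_i gives m(x) = 3 + 5·x (degree < 2) with m(α_i) = c_i for every i, so c is indeed a codeword.


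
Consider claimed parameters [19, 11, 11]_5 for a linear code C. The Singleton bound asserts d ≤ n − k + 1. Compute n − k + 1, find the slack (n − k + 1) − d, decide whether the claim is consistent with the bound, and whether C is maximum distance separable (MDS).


Singleton RHS = n − k + 1 = 9, slack = -2, bound violated (no such code; not MDS).

Singleton bound: d ≤ n − k + 1.
Here n = 19, k = 11, so n − k + 1 = 9.
Given d = 11, check d ≤ 9: NO.
Slack = (n − k + 1) − d = -2.
The slack is negative: d = 11 exceeds n − k + 1 = 9 by 2, so the Singleton bound is violated and no linear [19, 11, 11]_5 code can exist. In particular it is not MDS (MDS requires d = n − k + 1 exactly).
Description: the claimed parameters are [19, 11, 11]_5; such a code would be impossible (violates the Singleton bound).


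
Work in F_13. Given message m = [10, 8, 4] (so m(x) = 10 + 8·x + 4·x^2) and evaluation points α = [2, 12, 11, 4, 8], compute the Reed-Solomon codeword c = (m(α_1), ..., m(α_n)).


c = [3, 6, 10, 2, 5]

Message polynomial: m(x) = 10 + 8·x + 4·x^2 (mod 13).
For each evaluation point α_i, compute m(α_i) mod 13:
  α_1 = 2: Horner steps 4 → 3 → 3, so m(2) = 3.
  α_2 = 12: Horner steps 4 → 4 → 6, so m(12) = 6.
  α_3 = 11: Horner steps 4 → 0 → 10, so m(11) = 10.
  α_4 = 4: Horner steps 4 → 11 → 2, so m(4) = 2.
  α_5 = 8: Horner steps 4 → 1 → 5, so m(8) = 5.
Codeword c = [3, 6, 10, 2, 5] ∈ F_13^5.


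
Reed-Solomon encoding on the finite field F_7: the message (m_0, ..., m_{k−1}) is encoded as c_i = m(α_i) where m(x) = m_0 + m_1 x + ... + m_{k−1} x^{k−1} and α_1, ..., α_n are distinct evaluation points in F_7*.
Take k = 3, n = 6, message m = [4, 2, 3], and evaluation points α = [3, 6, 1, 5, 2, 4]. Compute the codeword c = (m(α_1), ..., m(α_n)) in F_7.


c = [2, 5, 2, 5, 6, 4]

Message polynomial: m(x) = 4 + 2·x + 3·x^2 (mod 7).
For each evaluation point α_i, compute m(α_i) mod 7:
  α_1 = 3: Horner steps 3 → 4 → 2, so m(3) = 2.
  α_2 = 6: Horner steps 3 → 6 → 5, so m(6) = 5.
  α_3 = 1: Horner steps 3 → 5 → 2, so m(1) = 2.
  α_4 = 5: Horner steps 3 → 3 → 5, so m(5) = 5.
  α_5 = 2: Horner steps 3 → 1 → 6, so m(2) = 6.
  α_6 = 4: Horner steps 3 → 0 → 4, so m(4) = 4.
Codeword c = [2, 5, 2, 5, 6, 4] ∈ F_7^6.


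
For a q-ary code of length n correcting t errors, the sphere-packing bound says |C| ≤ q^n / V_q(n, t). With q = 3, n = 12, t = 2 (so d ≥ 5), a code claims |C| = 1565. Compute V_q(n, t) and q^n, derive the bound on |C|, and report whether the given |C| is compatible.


V_q(n, t) = 289, q^n = 531441, Hamming bound = 1838, |C| = 1565 ≤ bound (satisfied).

Step 1: Compute V_q(n, t) = Σ_{j=0}^2 C(n, j) (q−1)^j.
  j = 0: C(12,0)·(2)^0 = 1·1 = 1.
  j = 1: C(12,1)·(2)^1 = 12·2 = 24.
  j = 2: C(12,2)·(2)^2 = 66·4 = 264.
  V_q(n, t) = 1 + 24 + 264 = 289.
Step 2: q^n = 3^12 = 531441.
Step 3: Hamming bound ⌊q^n / V_q(n,t)⌋ = ⌊531441/289⌋ = 1838.
Step 4: Compare |C| = 1565 to 1838: satisfied.
The claimed |C| lies below the Hamming bound.


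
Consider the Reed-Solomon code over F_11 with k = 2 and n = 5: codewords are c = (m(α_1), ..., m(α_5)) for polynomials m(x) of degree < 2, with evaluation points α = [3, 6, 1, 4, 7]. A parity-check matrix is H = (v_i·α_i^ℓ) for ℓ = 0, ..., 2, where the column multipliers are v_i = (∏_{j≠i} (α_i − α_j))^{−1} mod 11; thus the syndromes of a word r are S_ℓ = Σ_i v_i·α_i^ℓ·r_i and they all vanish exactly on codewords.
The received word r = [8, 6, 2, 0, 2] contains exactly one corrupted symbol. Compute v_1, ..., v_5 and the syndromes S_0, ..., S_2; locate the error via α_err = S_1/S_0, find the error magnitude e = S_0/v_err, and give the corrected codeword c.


S = (8, 1, 7), error at position 5, error magnitude e = 4, c = [8, 6, 2, 0, 9].

Step 1: column multipliers v_i = (∏_{j≠i}(α_i − α_j))^{−1} mod 11.
  i = 1 (α = 3): (3−6)(3−1)(3−4)(3−7) = (−3)·2·(−1)·(−4) = −24 ≡ 9, so v_1 = 9^{−1} = 5 (mod 11).
  i = 2 (α = 6): (6−3)(6−1)(6−4)(6−7) = 3·5·2·(−1) = −30 ≡ 3, so v_2 = 3^{−1} = 4 (mod 11).
  i = 3 (α = 1): (1−3)(1−6)(1−4)(1−7) = (−2)·(−5)·(−3)·(−6) = 180 ≡ 4, so v_3 = 4^{−1} = 3 (mod 11).
  i = 4 (α = 4): (4−3)(4−6)(4−1)(4−7) = 1·(−2)·3·(−3) = 18 ≡ 7, so v_4 = 7^{−1} = 8 (mod 11).
  i = 5 (α = 7): (7−3)(7−6)(7−1)(7−4) = 4·1·6·3 = 72 ≡ 6, so v_5 = 6^{−1} = 2 (mod 11).
  v = [5, 4, 3, 8, 2].
Step 2: syndromes of r = [8, 6, 2, 0, 2] (all sums mod 11).
  S_0 = Σ v_i r_i = 5·8 + 4·6 + 3·2 + 8·0 + 2·2 = 74 ≡ 8.
  S_1 = Σ v_i α_i r_i = 5·3·8 + 4·6·6 + 3·1·2 + 8·4·0 + 2·7·2 = 298 ≡ 1.
  α_i^2 mod 11 = [9, 3, 1, 5, 5].
  S_2 = Σ v_i α_i^2 r_i = 5·9·8 + 4·3·6 + 3·1·2 + 8·5·0 + 2·5·2 = 458 ≡ 7.
  S = (8, 1, 7) ≠ 0, so r is not a codeword (an error is present).
Step 3: locate the error. For a single error e at position i, S_ℓ = v_i·e·α_i^ℓ, so α_err = S_1/S_0.
  S_0^{−1} = 8^{−1} = 7 (mod 11), so α_err = 1·7 = 7 ≡ 7 = α_5. Error position i = 5.
  Consistency check: S_2/S_1 = 7·1 = 7 ≡ 7 = α_err ✓ (single-error assumption holds).
Step 4: error magnitude e = S_0/v_5 = S_0·∏_{j≠5}(α_5 − α_j) = 8·6 = 48 ≡ 4 (mod 11).
Step 5: correct position 5: c_5 = r_5 − e = 2 − 4 ≡ 9 (mod 11). Hence c = [8, 6, 2, 0, 9].
  Check: interpolating c through the α_i gives m(x) = 10 + 3·x (degree < 2) with m(α_i) = c_i for every i, so c is indeed a codeword.


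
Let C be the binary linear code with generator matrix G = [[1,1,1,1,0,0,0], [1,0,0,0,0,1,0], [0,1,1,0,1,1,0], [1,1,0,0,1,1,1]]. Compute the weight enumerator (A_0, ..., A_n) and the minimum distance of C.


Weight distribution: A_0 = 1, A_2 = 2, A_3 = 4, A_4 = 5, A_5 = 4. Minimum distance d = 2.

Enumerate all 2^4 = 16 messages m ∈ F_2^4.
For each, compute codeword c = mG in F_2^7, then tally its weight.
  m = 0000 → c = 0000000, weight = 0.
  m = 1000 → c = 1111000, weight = 4.
  m = 0100 → c = 1000010, weight = 2.
  m = 1100 → c = 0111010, weight = 4.
  m = 0010 → c = 0110110, weight = 4.
  m = 1010 → c = 1001110, weight = 4.
  m = 0110 → c = 1110100, weight = 4.
  m = 1110 → c = 0001100, weight = 2.
  m = 0001 → c = 1100111, weight = 5.
  m = 1001 → c = 0011111, weight = 5.
  m = 0101 → c = 0100101, weight = 3.
  m = 1101 → c = 1011101, weight = 5.
  m = 0011 → c = 1010001, weight = 3.
  m = 1011 → c = 0101001, weight = 3.
  m = 0111 → c = 0010011, weight = 3.
  m = 1111 → c = 1101011, weight = 5.
Tally weights:
  weight 0: 1 codewords.
  weight 2: 2 codewords.
  weight 3: 4 codewords.
  weight 4: 5 codewords.
  weight 5: 4 codewords.
Minimum distance d = smallest w > 0 with A_w > 0 = 2.
Sanity: Σ A_w = 16 = 2^4 = 16 ✓.


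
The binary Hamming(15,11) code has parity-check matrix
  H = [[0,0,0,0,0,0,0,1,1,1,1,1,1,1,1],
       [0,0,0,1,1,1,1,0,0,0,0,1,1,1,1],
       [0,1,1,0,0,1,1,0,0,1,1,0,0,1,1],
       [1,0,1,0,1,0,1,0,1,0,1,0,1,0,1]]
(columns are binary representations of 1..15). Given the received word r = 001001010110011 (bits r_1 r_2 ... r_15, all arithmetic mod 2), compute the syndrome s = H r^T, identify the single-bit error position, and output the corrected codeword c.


s = (1, 1, 0, 1)^T, error position = 13, corrected codeword c = 001001010110111

Compute s = H r^T mod 2 one row at a time:
  s_1 = 1 + 0 + 1 + 1 + 0 + 0 + 1 + 1 = 5 ≡ 1 (mod 2).
  s_2 = 0 + 0 + 1 + 0 + 0 + 0 + 1 + 1 = 3 ≡ 1 (mod 2).
  s_3 = 0 + 1 + 1 + 0 + 1 + 1 + 1 + 1 = 6 ≡ 0 (mod 2).
  s_4 = 0 + 1 + 0 + 0 + 0 + 1 + 0 + 1 = 3 ≡ 1 (mod 2).
s = (1, 1, 0, 1)^T — this equals column 13 of H (binary 1101), so error is at position 13.
Correct: flip bit 13 of r = 001001010110011 to get c = 001001010110111.


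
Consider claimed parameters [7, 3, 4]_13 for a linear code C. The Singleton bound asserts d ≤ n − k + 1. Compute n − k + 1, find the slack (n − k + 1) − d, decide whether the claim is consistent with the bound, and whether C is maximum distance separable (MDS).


Singleton RHS = n − k + 1 = 5, slack = 1, bound satisfied, not MDS.

Singleton bound: d ≤ n − k + 1.
Here n = 7, k = 3, so n − k + 1 = 5.
Given d = 4, check d ≤ 5: YES.
Slack = (n − k + 1) − d = 1.
The code is NOT MDS (slack = 1 > 0).
Description: the claimed parameters are [7, 3, 4]_13; such a code would be non-MDS.


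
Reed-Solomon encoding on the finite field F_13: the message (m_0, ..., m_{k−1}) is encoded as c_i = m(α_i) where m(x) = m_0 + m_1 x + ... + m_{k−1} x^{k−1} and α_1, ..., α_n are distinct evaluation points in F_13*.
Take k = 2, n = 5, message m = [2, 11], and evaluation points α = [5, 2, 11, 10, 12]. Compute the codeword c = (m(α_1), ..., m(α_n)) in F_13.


c = [5, 11, 6, 8, 4]

Message polynomial: m(x) = 2 + 11·x (mod 13).
For each evaluation point α_i, compute m(α_i) mod 13:
  α_1 = 5: Horner steps 11 → 5, so m(5) = 5.
  α_2 = 2: Horner steps 11 → 11, so m(2) = 11.
  α_3 = 11: Horner steps 11 → 6, so m(11) = 6.
  α_4 = 10: Horner steps 11 → 8, so m(10) = 8.
  α_5 = 12: Horner steps 11 → 4, so m(12) = 4.
Codeword c = [5, 11, 6, 8, 4] ∈ F_13^5.


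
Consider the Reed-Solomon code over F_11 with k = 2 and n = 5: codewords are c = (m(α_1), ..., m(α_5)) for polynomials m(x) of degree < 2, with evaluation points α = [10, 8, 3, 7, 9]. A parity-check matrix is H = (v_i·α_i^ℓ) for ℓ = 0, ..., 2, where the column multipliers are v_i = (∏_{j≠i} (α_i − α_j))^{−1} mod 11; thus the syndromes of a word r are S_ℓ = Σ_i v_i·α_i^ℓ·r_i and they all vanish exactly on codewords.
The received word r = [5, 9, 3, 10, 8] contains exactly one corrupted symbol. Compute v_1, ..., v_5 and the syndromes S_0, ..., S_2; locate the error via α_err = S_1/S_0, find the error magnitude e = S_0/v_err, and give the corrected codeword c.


S = (1, 10, 1), error at position 1, error magnitude e = 9, c = [7, 9, 3, 10, 8].

Step 1: column multipliers v_i = (∏_{j≠i}(α_i − α_j))^{−1} mod 11.
  i = 1 (α = 10): (10−8)(10−3)(10−7)(10−9) = 2·7·3·1 = 42 ≡ 9, so v_1 = 9^{−1} = 5 (mod 11).
  i = 2 (α = 8): (8−10)(8−3)(8−7)(8−9) = (−2)·5·1·(−1) = 10 ≡ 10, so v_2 = 10^{−1} = 10 (mod 11).
  i = 3 (α = 3): (3−10)(3−8)(3−7)(3−9) = (−7)·(−5)·(−4)·(−6) = 840 ≡ 4, so v_3 = 4^{−1} = 3 (mod 11).
  i = 4 (α = 7): (7−10)(7−8)(7−3)(7−9) = (−3)·(−1)·4·(−2) = −24 ≡ 9, so v_4 = 9^{−1} = 5 (mod 11).
  i = 5 (α = 9): (9−10)(9−8)(9−3)(9−7) = (−1)·1·6·2 = −12 ≡ 10, so v_5 = 10^{−1} = 10 (mod 11).
  v = [5, 10, 3, 5, 10].
Step 2: syndromes of r = [5, 9, 3, 10, 8] (all sums mod 11).
  S_0 = Σ v_i r_i = 5·5 + 10·9 + 3·3 + 5·10 + 10·8 = 254 ≡ 1.
  S_1 = Σ v_i α_i r_i = 5·10·5 + 10·8·9 + 3·3·3 + 5·7·10 + 10·9·8 = 2067 ≡ 10.
  α_i^2 mod 11 = [1, 9, 9, 5, 4].
  S_2 = Σ v_i α_i^2 r_i = 5·1·5 + 10·9·9 + 3·9·3 + 5·5·10 + 10·4·8 = 1486 ≡ 1.
  S = (1, 10, 1) ≠ 0, so r is not a codeword (an error is present).
Step 3: locate the error. For a single error e at position i, S_ℓ = v_i·e·α_i^ℓ, so α_err = S_1/S_0.
  S_0^{−1} = 1^{−1} = 1 (mod 11), so α_err = 10·1 = 10 ≡ 10 = α_1. Error position i = 1.
  Consistency check: S_2/S_1 = 1·10 = 10 ≡ 10 = α_err ✓ (single-error assumption holds).
Step 4: error magnitude e = S_0/v_1 = S_0·∏_{j≠1}(α_1 − α_j) = 1·9 = 9 ≡ 9 (mod 11).
Step 5: correct position 1: c_1 = r_1 − e = 5 − 9 ≡ 7 (mod 11). Hence c = [7, 9, 3, 10, 8].
  Check: interpolating c through the α_i gives m(x) = 6 + 10·x (degree < 2) with m(α_i) = c_i for every i, so c is indeed a codeword.


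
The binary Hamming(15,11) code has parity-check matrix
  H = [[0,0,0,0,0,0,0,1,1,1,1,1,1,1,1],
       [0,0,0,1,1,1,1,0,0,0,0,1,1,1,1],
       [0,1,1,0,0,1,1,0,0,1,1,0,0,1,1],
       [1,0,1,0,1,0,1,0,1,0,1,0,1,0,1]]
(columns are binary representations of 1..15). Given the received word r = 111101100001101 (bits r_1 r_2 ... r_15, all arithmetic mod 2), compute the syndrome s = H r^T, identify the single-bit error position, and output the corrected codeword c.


s = (1, 0, 1, 1)^T, error position = 11, corrected codeword c = 111101100011101

Compute s = H r^T mod 2 one row at a time:
  s_1 = 0 + 0 + 0 + 0 + 1 + 1 + 0 + 1 = 3 ≡ 1 (mod 2).
  s_2 = 1 + 0 + 1 + 1 + 1 + 1 + 0 + 1 = 6 ≡ 0 (mod 2).
  s_3 = 1 + 1 + 1 + 1 + 0 + 0 + 0 + 1 = 5 ≡ 1 (mod 2).
  s_4 = 1 + 1 + 0 + 1 + 0 + 0 + 1 + 1 = 5 ≡ 1 (mod 2).
s = (1, 0, 1, 1)^T — this equals column 11 of H (binary 1011), so error is at position 11.
Correct: flip bit 11 of r = 111101100001101 to get c = 111101100011101.


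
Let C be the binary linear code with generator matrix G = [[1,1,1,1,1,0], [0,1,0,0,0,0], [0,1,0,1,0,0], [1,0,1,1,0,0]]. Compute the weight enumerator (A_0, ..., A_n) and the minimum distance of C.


Weight distribution: A_0 = 1, A_1 = 3, A_2 = 4, A_3 = 4, A_4 = 3, A_5 = 1. Minimum distance d = 1.

Enumerate all 2^4 = 16 messages m ∈ F_2^4.
For each, compute codeword c = mG in F_2^6, then tally its weight.
  m = 0000 → c = 000000, weight = 0.
  m = 1000 → c = 111110, weight = 5.
  m = 0100 → c = 010000, weight = 1.
  m = 1100 → c = 101110, weight = 4.
  m = 0010 → c = 010100, weight = 2.
  m = 1010 → c = 101010, weight = 3.
  m = 0110 → c = 000100, weight = 1.
  m = 1110 → c = 111010, weight = 4.
  m = 0001 → c = 101100, weight = 3.
  m = 1001 → c = 010010, weight = 2.
  m = 0101 → c = 111100, weight = 4.
  m = 1101 → c = 000010, weight = 1.
  m = 0011 → c = 111000, weight = 3.
  m = 1011 → c = 000110, weight = 2.
  m = 0111 → c = 101000, weight = 2.
  m = 1111 → c = 010110, weight = 3.
Tally weights:
  weight 0: 1 codewords.
  weight 1: 3 codewords.
  weight 2: 4 codewords.
  weight 3: 4 codewords.
  weight 4: 3 codewords.
  weight 5: 1 codewords.
Minimum distance d = smallest w > 0 with A_w > 0 = 1.
Sanity: Σ A_w = 16 = 2^4 = 16 ✓.


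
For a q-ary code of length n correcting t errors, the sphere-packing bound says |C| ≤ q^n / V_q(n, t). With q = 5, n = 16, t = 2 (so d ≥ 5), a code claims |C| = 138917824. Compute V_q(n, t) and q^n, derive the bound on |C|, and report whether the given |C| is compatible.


V_q(n, t) = 1985, q^n = 152587890625, Hamming bound = 76870473, |C| = 138917824 > bound (violated).

Step 1: Compute V_q(n, t) = Σ_{j=0}^2 C(n, j) (q−1)^j.
  j = 0: C(16,0)·(4)^0 = 1·1 = 1.
  j = 1: C(16,1)·(4)^1 = 16·4 = 64.
  j = 2: C(16,2)·(4)^2 = 120·16 = 1920.
  V_q(n, t) = 1 + 64 + 1920 = 1985.
Step 2: q^n = 5^16 = 152587890625.
Step 3: Hamming bound ⌊q^n / V_q(n,t)⌋ = ⌊152587890625/1985⌋ = 76870473.
Step 4: Compare |C| = 138917824 to 76870473: violated.
The claimed |C| lies above the Hamming bound, so no 5-ary code of length 16 with d ≥ 5 can have 138917824 codewords.


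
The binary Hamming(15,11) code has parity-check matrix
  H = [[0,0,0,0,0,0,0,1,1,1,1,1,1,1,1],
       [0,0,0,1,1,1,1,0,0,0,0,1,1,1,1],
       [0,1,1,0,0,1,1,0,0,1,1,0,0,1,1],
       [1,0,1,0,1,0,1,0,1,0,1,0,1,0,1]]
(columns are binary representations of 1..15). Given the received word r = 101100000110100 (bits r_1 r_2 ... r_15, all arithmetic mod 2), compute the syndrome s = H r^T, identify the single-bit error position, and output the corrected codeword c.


s = (1, 0, 1, 0)^T, error position = 10, corrected codeword c = 101100000010100

Compute s = H r^T mod 2 one row at a time:
  s_1 = 0 + 0 + 1 + 1 + 0 + 1 + 0 + 0 = 3 ≡ 1 (mod 2).
  s_2 = 1 + 0 + 0 + 0 + 0 + 1 + 0 + 0 = 2 ≡ 0 (mod 2).
  s_3 = 0 + 1 + 0 + 0 + 1 + 1 + 0 + 0 = 3 ≡ 1 (mod 2).
  s_4 = 1 + 1 + 0 + 0 + 0 + 1 + 1 + 0 = 4 ≡ 0 (mod 2).
s = (1, 0, 1, 0)^T — this equals column 10 of H (binary 1010), so error is at position 10.
Correct: flip bit 10 of r = 101100000110100 to get c = 101100000010100.


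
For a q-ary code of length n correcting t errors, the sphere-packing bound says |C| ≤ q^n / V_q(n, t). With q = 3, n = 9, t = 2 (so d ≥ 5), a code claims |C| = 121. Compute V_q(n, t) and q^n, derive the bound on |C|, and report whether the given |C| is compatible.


V_q(n, t) = 163, q^n = 19683, Hamming bound = 120, |C| = 121 > bound (violated).

Step 1: Compute V_q(n, t) = Σ_{j=0}^2 C(n, j) (q−1)^j.
  j = 0: C(9,0)·(2)^0 = 1·1 = 1.
  j = 1: C(9,1)·(2)^1 = 9·2 = 18.
  j = 2: C(9,2)·(2)^2 = 36·4 = 144.
  V_q(n, t) = 1 + 18 + 144 = 163.
Step 2: q^n = 3^9 = 19683.
Step 3: Hamming bound ⌊q^n / V_q(n,t)⌋ = ⌊19683/163⌋ = 120.
Step 4: Compare |C| = 121 to 120: violated.
The claimed |C| lies above the Hamming bound, so no 3-ary code of length 9 with d ≥ 5 can have 121 codewords.


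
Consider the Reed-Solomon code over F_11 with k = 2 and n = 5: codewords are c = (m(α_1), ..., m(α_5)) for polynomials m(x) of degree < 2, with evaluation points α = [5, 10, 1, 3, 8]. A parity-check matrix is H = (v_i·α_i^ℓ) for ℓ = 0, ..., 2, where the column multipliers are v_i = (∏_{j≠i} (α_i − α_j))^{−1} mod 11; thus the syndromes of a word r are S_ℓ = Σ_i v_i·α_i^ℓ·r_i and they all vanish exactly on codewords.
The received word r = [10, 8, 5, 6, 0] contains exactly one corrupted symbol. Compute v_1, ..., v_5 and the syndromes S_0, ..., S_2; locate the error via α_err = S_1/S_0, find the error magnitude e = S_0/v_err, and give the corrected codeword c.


S = (5, 4, 1), error at position 4, error magnitude e = 4, c = [10, 8, 5, 2, 0].

Step 1: column multipliers v_i = (∏_{j≠i}(α_i − α_j))^{−1} mod 11.
  i = 1 (α = 5): (5−10)(5−1)(5−3)(5−8) = (−5)·4·2·(−3) = 120 ≡ 10, so v_1 = 10^{−1} = 10 (mod 11).
  i = 2 (α = 10): (10−5)(10−1)(10−3)(10−8) = 5·9·7·2 = 630 ≡ 3, so v_2 = 3^{−1} = 4 (mod 11).
  i = 3 (α = 1): (1−5)(1−10)(1−3)(1−8) = (−4)·(−9)·(−2)·(−7) = 504 ≡ 9, so v_3 = 9^{−1} = 5 (mod 11).
  i = 4 (α = 3): (3−5)(3−10)(3−1)(3−8) = (−2)·(−7)·2·(−5) = −140 ≡ 3, so v_4 = 3^{−1} = 4 (mod 11).
  i = 5 (α = 8): (8−5)(8−10)(8−1)(8−3) = 3·(−2)·7·5 = −210 ≡ 10, so v_5 = 10^{−1} = 10 (mod 11).
  v = [10, 4, 5, 4, 10].
Step 2: syndromes of r = [10, 8, 5, 6, 0] (all sums mod 11).
  S_0 = Σ v_i r_i = 10·10 + 4·8 + 5·5 + 4·6 + 10·0 = 181 ≡ 5.
  S_1 = Σ v_i α_i r_i = 10·5·10 + 4·10·8 + 5·1·5 + 4·3·6 + 10·8·0 = 917 ≡ 4.
  α_i^2 mod 11 = [3, 1, 1, 9, 9].
  S_2 = Σ v_i α_i^2 r_i = 10·3·10 + 4·1·8 + 5·1·5 + 4·9·6 + 10·9·0 = 573 ≡ 1.
  S = (5, 4, 1) ≠ 0, so r is not a codeword (an error is present).
Step 3: locate the error. For a single error e at position i, S_ℓ = v_i·e·α_i^ℓ, so α_err = S_1/S_0.
  S_0^{−1} = 5^{−1} = 9 (mod 11), so α_err = 4·9 = 36 ≡ 3 = α_4. Error position i = 4.
  Consistency check: S_2/S_1 = 1·3 = 3 ≡ 3 = α_err ✓ (single-error assumption holds).
Step 4: error magnitude e = S_0/v_4 = S_0·∏_{j≠4}(α_4 − α_j) = 5·3 = 15 ≡ 4 (mod 11).
Step 5: correct position 4: c_4 = r_4 − e = 6 − 4 ≡ 2 (mod 11). Hence c = [10, 8, 5, 2, 0].
  Check: interpolating c through the α_i gives m(x) = 1 + 4·x (degree < 2) with m(α_i) = c_i for every i, so c is indeed a codeword.


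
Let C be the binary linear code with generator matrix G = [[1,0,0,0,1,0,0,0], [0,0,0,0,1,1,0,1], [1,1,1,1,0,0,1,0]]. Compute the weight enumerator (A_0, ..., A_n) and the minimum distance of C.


Weight distribution: A_0 = 1, A_2 = 1, A_3 = 2, A_5 = 2, A_6 = 1, A_8 = 1. Minimum distance d = 2.

Enumerate all 2^3 = 8 messages m ∈ F_2^3.
For each, compute codeword c = mG in F_2^8, then tally its weight.
  m = 000 → c = 00000000, weight = 0.
  m = 100 → c = 10001000, weight = 2.
  m = 010 → c = 00001101, weight = 3.
  m = 110 → c = 10000101, weight = 3.
  m = 001 → c = 11110010, weight = 5.
  m = 101 → c = 01111010, weight = 5.
  m = 011 → c = 11111111, weight = 8.
  m = 111 → c = 01110111, weight = 6.
Tally weights:
  weight 0: 1 codewords.
  weight 2: 1 codewords.
  weight 3: 2 codewords.
  weight 5: 2 codewords.
  weight 6: 1 codewords.
  weight 8: 1 codewords.
Minimum distance d = smallest w > 0 with A_w > 0 = 2.
Sanity: Σ A_w = 8 = 2^3 = 8 ✓.


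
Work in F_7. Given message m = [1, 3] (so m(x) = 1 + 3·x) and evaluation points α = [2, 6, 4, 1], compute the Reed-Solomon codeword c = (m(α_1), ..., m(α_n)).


c = [0, 5, 6, 4]

Message polynomial: m(x) = 1 + 3·x (mod 7).
For each evaluation point α_i, compute m(α_i) mod 7:
  α_1 = 2: Horner steps 3 → 0, so m(2) = 0.
  α_2 = 6: Horner steps 3 → 5, so m(6) = 5.
  α_3 = 4: Horner steps 3 → 6, so m(4) = 6.
  α_4 = 1: Horner steps 3 → 4, so m(1) = 4.
Codeword c = [0, 5, 6, 4] ∈ F_7^4.


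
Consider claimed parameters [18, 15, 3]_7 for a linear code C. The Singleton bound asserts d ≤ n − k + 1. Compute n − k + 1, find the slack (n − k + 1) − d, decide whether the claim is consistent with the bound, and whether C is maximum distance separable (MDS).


Singleton RHS = n − k + 1 = 4, slack = 1, bound satisfied, not MDS.

Singleton bound: d ≤ n − k + 1.
Here n = 18, k = 15, so n − k + 1 = 4.
Given d = 3, check d ≤ 4: YES.
Slack = (n − k + 1) − d = 1.
The code is NOT MDS (slack = 1 > 0).
Description: the claimed parameters are [18, 15, 3]_7; such a code would be non-MDS.


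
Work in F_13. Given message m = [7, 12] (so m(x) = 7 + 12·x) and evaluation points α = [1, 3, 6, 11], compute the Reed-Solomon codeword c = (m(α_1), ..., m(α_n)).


c = [6, 4, 1, 9]

Message polynomial: m(x) = 7 + 12·x (mod 13).
For each evaluation point α_i, compute m(α_i) mod 13:
  α_1 = 1: Horner steps 12 → 6, so m(1) = 6.
  α_2 = 3: Horner steps 12 → 4, so m(3) = 4.
  α_3 = 6: Horner steps 12 → 1, so m(6) = 1.
  α_4 = 11: Horner steps 12 → 9, so m(11) = 9.
Codeword c = [6, 4, 1, 9] ∈ F_13^4.


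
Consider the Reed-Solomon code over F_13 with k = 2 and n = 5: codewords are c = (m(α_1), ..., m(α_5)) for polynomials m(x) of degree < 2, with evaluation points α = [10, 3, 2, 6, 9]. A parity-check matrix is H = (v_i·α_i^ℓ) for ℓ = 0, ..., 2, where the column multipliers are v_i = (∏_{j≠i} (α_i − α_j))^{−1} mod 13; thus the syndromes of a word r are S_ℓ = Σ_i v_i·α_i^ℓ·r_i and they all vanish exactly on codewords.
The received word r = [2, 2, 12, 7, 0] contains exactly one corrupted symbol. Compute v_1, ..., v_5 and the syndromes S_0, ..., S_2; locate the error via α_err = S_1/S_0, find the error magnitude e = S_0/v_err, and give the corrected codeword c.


S = (10, 4, 12), error at position 2, error magnitude e = 1, c = [2, 1, 12, 7, 0].

Step 1: column multipliers v_i = (∏_{j≠i}(α_i − α_j))^{−1} mod 13.
  i = 1 (α = 10): (10−3)(10−2)(10−6)(10−9) = 7·8·4·1 = 224 ≡ 3, so v_1 = 3^{−1} = 9 (mod 13).
  i = 2 (α = 3): (3−10)(3−2)(3−6)(3−9) = (−7)·1·(−3)·(−6) = −126 ≡ 4, so v_2 = 4^{−1} = 10 (mod 13).
  i = 3 (α = 2): (2−10)(2−3)(2−6)(2−9) = (−8)·(−1)·(−4)·(−7) = 224 ≡ 3, so v_3 = 3^{−1} = 9 (mod 13).
  i = 4 (α = 6): (6−10)(6−3)(6−2)(6−9) = (−4)·3·4·(−3) = 144 ≡ 1, so v_4 = 1^{−1} = 1 (mod 13).
  i = 5 (α = 9): (9−10)(9−3)(9−2)(9−6) = (−1)·6·7·3 = −126 ≡ 4, so v_5 = 4^{−1} = 10 (mod 13).
  v = [9, 10, 9, 1, 10].
Step 2: syndromes of r = [2, 2, 12, 7, 0] (all sums mod 13).
  S_0 = Σ v_i r_i = 9·2 + 10·2 + 9·12 + 1·7 + 10·0 = 153 ≡ 10.
  S_1 = Σ v_i α_i r_i = 9·10·2 + 10·3·2 + 9·2·12 + 1·6·7 + 10·9·0 = 498 ≡ 4.
  α_i^2 mod 13 = [9, 9, 4, 10, 3].
  S_2 = Σ v_i α_i^2 r_i = 9·9·2 + 10·9·2 + 9·4·12 + 1·10·7 + 10·3·0 = 844 ≡ 12.
  S = (10, 4, 12) ≠ 0, so r is not a codeword (an error is present).
Step 3: locate the error. For a single error e at position i, S_ℓ = v_i·e·α_i^ℓ, so α_err = S_1/S_0.
  S_0^{−1} = 10^{−1} = 4 (mod 13), so α_err = 4·4 = 16 ≡ 3 = α_2. Error position i = 2.
  Consistency check: S_2/S_1 = 12·10 = 120 ≡ 3 = α_err ✓ (single-error assumption holds).
Step 4: error magnitude e = S_0/v_2 = S_0·∏_{j≠2}(α_2 − α_j) = 10·4 = 40 ≡ 1 (mod 13).
Step 5: correct position 2: c_2 = r_2 − e = 2 − 1 ≡ 1 (mod 13). Hence c = [2, 1, 12, 7, 0].
  Check: interpolating c through the α_i gives m(x) = 8 + 2·x (degree < 2) with m(α_i) = c_i for every i, so c is indeed a codeword.
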